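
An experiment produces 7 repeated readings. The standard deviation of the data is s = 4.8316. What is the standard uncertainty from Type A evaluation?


u_A = s / sqrt(n)
u_A = 4.8316 / sqrt(7)
u_A = 4.8316 / 2.6457513
u_A = 1.8262

1.8262


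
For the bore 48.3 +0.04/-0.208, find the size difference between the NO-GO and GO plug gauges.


GO = nominal - lower_tol (smallest hole = maximum material condition)
GO = 48.3 - 0.208 = 48.092
NO-GO = nominal + upper_tol (largest hole = least material condition)
NO-GO = 48.3 + 0.04 = 48.34
spread = NO-GO - GO = 48.34 - 48.092 = 0.2480

0.2480


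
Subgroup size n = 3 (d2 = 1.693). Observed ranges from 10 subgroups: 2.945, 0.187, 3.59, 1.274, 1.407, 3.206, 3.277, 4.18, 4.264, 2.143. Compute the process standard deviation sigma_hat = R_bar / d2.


R_bar = (2.945 + 0.187 + 3.59 + 1.274 + 1.407 + 3.206 + 3.277 + 4.18 + 4.264 + 2.143) / 10
R_bar = 26.473 / 10 = 2.6473
sigma_hat = R_bar / d2 = 2.6473 / 1.693 = 1.5637

1.5637


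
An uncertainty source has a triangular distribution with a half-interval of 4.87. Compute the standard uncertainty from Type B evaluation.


u_B = half_width / sqrt(6)
u_B = 4.87 / 2.4494897
u_B = 1.9882

1.9882


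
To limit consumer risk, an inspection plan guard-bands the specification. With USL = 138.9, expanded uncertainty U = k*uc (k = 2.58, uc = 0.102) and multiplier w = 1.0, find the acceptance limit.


U = k * uc = 2.58 * 0.102 = 0.26316
guard band g = w * U = 1.0 * 0.26316 = 0.26316
AL = USL - g = 138.9 - 0.26316
AL = 138.6368

138.6368


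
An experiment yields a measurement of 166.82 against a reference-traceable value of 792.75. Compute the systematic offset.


Systematic error = measured - true
= 166.82 - 792.75
= -625.9300

-625.9300


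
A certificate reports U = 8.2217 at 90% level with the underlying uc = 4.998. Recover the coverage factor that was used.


k = U / uc
k = 8.2217 / 4.998
k = 1.645

1.645


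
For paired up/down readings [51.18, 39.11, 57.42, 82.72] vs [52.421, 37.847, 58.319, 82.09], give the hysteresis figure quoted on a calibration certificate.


|51.18 - 52.421| = 1.2410
|39.11 - 37.847| = 1.2630
|57.42 - 58.319| = 0.8990
|82.72 - 82.09| = 0.6300
hysteresis = max(diffs) = 1.2630

1.2630


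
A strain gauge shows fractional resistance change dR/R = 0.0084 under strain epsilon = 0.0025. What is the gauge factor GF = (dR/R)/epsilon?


GF = (dR/R) / epsilon
= 0.0084 / 0.0025
= 3.3600

3.3600


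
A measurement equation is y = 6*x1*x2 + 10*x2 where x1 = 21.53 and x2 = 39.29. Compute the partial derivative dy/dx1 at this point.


y = 6*x1*x2 + 10*x2
dy/dx1 = 6*x2
Evaluate at x2 = 39.29: c1 = 6 * 39.29
c1 = 235.7400

235.7400


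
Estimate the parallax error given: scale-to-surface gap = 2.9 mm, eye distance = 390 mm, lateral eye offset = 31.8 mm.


error = h * offset / d
= 2.9 * 31.8 / 390
= 0.2365

0.2365


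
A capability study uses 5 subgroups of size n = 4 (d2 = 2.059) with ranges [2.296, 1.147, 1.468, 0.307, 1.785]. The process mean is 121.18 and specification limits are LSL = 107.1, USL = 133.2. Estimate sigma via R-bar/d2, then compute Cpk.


R_bar = (2.296 + 1.147 + 1.468 + 0.307 + 1.785) / 5 = 1.4006
sigma = R_bar / d2 = 1.4006 / 2.059 = 0.68023312
Cp = (USL - LSL)/(6*sigma) = (133.2 - 107.1)/(6*0.68023312) = 6.3949
Cpu = (133.2 - 121.18)/(3*0.68023312) = 5.8901
Cpl = (121.18 - 107.1)/(3*0.68023312) = 6.8996
Cpk = min(Cpu, Cpl) = 5.8901

5.8901


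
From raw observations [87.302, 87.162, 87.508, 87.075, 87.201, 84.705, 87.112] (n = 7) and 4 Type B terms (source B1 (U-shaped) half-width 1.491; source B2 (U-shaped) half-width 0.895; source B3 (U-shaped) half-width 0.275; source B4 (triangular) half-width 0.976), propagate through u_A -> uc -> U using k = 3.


mean = (87.302 + 87.162 + 87.508 + 87.075 + 87.201 + 84.705 + 87.112) / 7 = 86.86642857
s = sqrt(sum((x - mean)^2)/(n-1)) = 0.96403818
u_A = s / sqrt(n) = 0.96403818 / sqrt(7) = 0.36437218
u_B1 = 1.491 / sqrt(2) = 1.0542962
u_B2 = 0.895 / sqrt(2) = 0.63286057
u_B3 = 0.275 / sqrt(2) = 0.19445436
u_B4 = 0.976 / sqrt(6) = 0.39845033
uc = sqrt(0.36437218^2 + 1.0542962^2 + 0.63286057^2 + 0.19445436^2 + 0.39845033^2) = 1.3569802
U = k * uc = 3 * 1.3569802
U = 4.0709

4.0709


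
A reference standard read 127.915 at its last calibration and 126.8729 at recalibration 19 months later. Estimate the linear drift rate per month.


rate = (v2 - v1) / months
= (126.8729 - 127.915) / 19
= -1.0421 / 19
= -0.0548

-0.0548


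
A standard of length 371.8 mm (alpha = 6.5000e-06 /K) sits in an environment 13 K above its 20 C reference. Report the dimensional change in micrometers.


dL = L * alpha * dT
= 371.8 * 6.5000e-06 * 13
= 0.0314171 mm
dL_um = 0.0314171 * 1000 = 31.4171 um

31.4171


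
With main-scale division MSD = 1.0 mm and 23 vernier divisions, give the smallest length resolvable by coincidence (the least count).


LC = MSD / n_div
= 1.0 / 23
= 0.0435

0.0435


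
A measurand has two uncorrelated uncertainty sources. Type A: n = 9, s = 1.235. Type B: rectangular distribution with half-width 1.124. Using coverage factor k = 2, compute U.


u_A = s / sqrt(n) = 1.235 / sqrt(9) = 0.41166667
u_B = half_width / sqrt(3) = 1.124 / sqrt(3) = 0.6489417
uc = sqrt(u_A^2 + u_B^2) = sqrt(0.41166667^2 + 0.6489417^2) = 0.76850164
U = k * uc = 2 * 0.76850164
U = 1.5370

1.5370


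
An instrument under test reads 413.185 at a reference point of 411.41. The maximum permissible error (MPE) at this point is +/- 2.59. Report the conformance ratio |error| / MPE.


e = indication - reference = 413.185 - 411.41 = 1.7750
|e| = 1.7750
ratio = |e| / MPE = 1.7750 / 2.59
ratio = 0.6853

0.6853


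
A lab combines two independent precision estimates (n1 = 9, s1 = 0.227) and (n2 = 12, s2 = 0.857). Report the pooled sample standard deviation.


s_p = sqrt(((n1-1)*s1^2 + (n2-1)*s2^2) / (n1+n2-2))
numerator = (9-1)*0.227^2 + (12-1)*0.857^2 = 0.412232 + 8.078939 = 8.491171
denominator = 9 + 12 - 2 = 19
s_p^2 = 8.491171 / 19 = 0.44690374
s_p = sqrt(0.44690374) = 0.6685

0.6685


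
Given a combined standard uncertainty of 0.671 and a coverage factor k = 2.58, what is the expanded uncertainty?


U = k * uc
U = 2.58 * 0.671
U = 1.7312

1.7312


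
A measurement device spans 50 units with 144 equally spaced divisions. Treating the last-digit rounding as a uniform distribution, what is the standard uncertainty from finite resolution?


resolution = range / divisions
resolution = 50 / 144 = 0.34722222
u_res = resolution / (2*sqrt(3))
u_res = 0.34722222 / 3.4641016
u_res = 0.1002

0.1002


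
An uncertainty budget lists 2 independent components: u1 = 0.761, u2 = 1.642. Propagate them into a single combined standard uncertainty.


uc = sqrt(0.761^2 + 1.642^2)
uc = sqrt(3.275285)
uc = 1.8098

1.8098


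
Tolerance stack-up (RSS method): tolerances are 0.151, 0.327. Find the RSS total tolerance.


RSS = sqrt(0.151^2 + 0.327^2)
= sqrt(0.12973)
= 0.3602

0.3602


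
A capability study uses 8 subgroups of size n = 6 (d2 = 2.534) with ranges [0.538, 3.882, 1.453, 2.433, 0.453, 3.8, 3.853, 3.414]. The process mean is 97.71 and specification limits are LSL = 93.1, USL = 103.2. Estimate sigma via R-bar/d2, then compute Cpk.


R_bar = (0.538 + 3.882 + 1.453 + 2.433 + 0.453 + 3.8 + 3.853 + 3.414) / 8 = 2.47825
sigma = R_bar / d2 = 2.47825 / 2.534 = 0.97799921
Cp = (USL - LSL)/(6*sigma) = (103.2 - 93.1)/(6*0.97799921) = 1.7212
Cpu = (103.2 - 97.71)/(3*0.97799921) = 1.8712
Cpl = (97.71 - 93.1)/(3*0.97799921) = 1.5712
Cpk = min(Cpu, Cpl) = 1.5712

1.5712


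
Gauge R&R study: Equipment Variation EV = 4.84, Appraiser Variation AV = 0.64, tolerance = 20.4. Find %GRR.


GRR = sqrt(EV^2 + AV^2) = sqrt(4.84^2 + 0.64^2) = 4.8821307
%GRR = GRR / tol * 100 = 4.8821307 / 20.4 * 100
%GRR = 23.9320

23.9320


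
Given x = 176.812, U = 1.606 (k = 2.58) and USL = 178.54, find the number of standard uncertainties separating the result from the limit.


u = U / k = 1.606 / 2.58 = 0.62248062
margin = |USL - x| = |178.54 - 176.812| = 1.728
z = margin / u = 1.728 / 0.62248062
z = 2.7760

2.7760


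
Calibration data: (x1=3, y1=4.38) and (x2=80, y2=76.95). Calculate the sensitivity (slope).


slope = (y2 - y1) / (x2 - x1)
= (76.95 - 4.38) / (80 - 3)
= 72.5700 / 77
= 0.9425

0.9425


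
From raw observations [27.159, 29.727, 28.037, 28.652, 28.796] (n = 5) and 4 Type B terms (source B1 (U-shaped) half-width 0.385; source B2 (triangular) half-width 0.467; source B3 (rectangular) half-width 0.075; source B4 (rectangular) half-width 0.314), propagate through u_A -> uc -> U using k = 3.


mean = (27.159 + 29.727 + 28.037 + 28.652 + 28.796) / 5 = 28.4742
s = sqrt(sum((x - mean)^2)/(n-1)) = 0.95204658
u_A = s / sqrt(n) = 0.95204658 / sqrt(5) = 0.42576817
u_B1 = 0.385 / sqrt(2) = 0.27223611
u_B2 = 0.467 / sqrt(6) = 0.19065195
u_B3 = 0.075 / sqrt(3) = 0.04330127
u_B4 = 0.314 / sqrt(3) = 0.18128798
uc = sqrt(0.42576817^2 + 0.27223611^2 + 0.19065195^2 + 0.04330127^2 + 0.18128798^2) = 0.57138387
U = k * uc = 3 * 0.57138387
U = 1.7142

1.7142


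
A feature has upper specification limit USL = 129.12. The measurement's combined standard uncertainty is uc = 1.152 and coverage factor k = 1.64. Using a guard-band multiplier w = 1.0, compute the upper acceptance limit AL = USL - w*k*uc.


U = k * uc = 1.64 * 1.152 = 1.88928
guard band g = w * U = 1.0 * 1.88928 = 1.88928
AL = USL - g = 129.12 - 1.88928
AL = 127.2307

127.2307


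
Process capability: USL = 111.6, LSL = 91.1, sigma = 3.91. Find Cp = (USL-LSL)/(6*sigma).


Cp = (USL - LSL) / (6 * sigma)
= (111.6 - 91.1) / (6 * 3.91)
= 20.5000 / 23.4600
= 0.8738

0.8738


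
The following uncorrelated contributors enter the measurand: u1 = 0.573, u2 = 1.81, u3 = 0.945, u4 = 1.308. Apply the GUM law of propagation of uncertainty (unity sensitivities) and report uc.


uc = sqrt(0.573^2 + 1.81^2 + 0.945^2 + 1.308^2)
uc = sqrt(6.208318)
uc = 2.4916

2.4916


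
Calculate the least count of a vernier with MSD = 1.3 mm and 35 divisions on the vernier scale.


LC = MSD / n_div
= 1.3 / 35
= 0.0371

0.0371


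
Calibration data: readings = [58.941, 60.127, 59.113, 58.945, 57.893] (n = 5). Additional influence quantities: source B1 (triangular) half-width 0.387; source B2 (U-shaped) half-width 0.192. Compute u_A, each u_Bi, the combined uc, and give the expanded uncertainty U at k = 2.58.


mean = (58.941 + 60.127 + 59.113 + 58.945 + 57.893) / 5 = 59.0038
s = sqrt(sum((x - mean)^2)/(n-1)) = 0.79290302
u_A = s / sqrt(n) = 0.79290302 / sqrt(5) = 0.35459701
u_B1 = 0.387 / sqrt(6) = 0.15799209
u_B2 = 0.192 / sqrt(2) = 0.1357645
uc = sqrt(0.35459701^2 + 0.15799209^2 + 0.1357645^2) = 0.41125727
U = k * uc = 2.58 * 0.41125727
U = 1.0610

1.0610


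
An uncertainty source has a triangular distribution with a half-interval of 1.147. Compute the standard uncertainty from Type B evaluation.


u_B = half_width / sqrt(6)
u_B = 1.147 / 2.4494897
u_B = 0.4683

0.4683


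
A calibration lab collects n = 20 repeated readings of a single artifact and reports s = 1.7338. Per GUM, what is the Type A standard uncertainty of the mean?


u_A = s / sqrt(n)
u_A = 1.7338 / sqrt(20)
u_A = 1.7338 / 4.472136
u_A = 0.3877

0.3877


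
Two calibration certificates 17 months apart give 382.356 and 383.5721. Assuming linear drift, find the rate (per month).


rate = (v2 - v1) / months
= (383.5721 - 382.356) / 17
= 1.2161 / 17
= 0.0715

0.0715


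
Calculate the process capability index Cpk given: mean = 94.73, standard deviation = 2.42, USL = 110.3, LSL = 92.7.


Cpu = (USL - mean) / (3*sigma) = (110.3 - 94.73) / (3*2.42) = 2.1446
Cpl = (mean - LSL) / (3*sigma) = (94.73 - 92.7) / (3*2.42) = 0.2796
Cpk = min(Cpu, Cpl) = 0.2796

0.2796


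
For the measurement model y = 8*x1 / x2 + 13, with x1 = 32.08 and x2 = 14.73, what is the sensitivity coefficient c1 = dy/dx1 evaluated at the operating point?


y = 8*x1 / x2 + 13
dy/dx1 = 8/x2
Evaluate at x2 = 14.73: c1 = 8 / 14.73
c1 = 0.5431

0.5431


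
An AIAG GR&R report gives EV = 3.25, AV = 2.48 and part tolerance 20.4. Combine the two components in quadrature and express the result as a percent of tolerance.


GRR = sqrt(EV^2 + AV^2) = sqrt(3.25^2 + 2.48^2) = 4.0881414
%GRR = GRR / tol * 100 = 4.0881414 / 20.4 * 100
%GRR = 20.0399

20.0399


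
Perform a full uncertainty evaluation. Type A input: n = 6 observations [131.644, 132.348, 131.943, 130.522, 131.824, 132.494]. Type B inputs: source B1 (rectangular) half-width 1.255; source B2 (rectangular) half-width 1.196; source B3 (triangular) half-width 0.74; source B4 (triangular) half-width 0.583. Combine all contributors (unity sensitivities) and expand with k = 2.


mean = (131.644 + 132.348 + 131.943 + 130.522 + 131.824 + 132.494) / 6 = 131.7958333
s = sqrt(sum((x - mean)^2)/(n-1)) = 0.70149566
u_A = s / sqrt(n) = 0.70149566 / sqrt(6) = 0.2863844
u_B1 = 1.255 / sqrt(3) = 0.72457459
u_B2 = 1.196 / sqrt(3) = 0.69051092
u_B3 = 0.74 / sqrt(6) = 0.30210373
u_B4 = 0.583 / sqrt(6) = 0.23800875
uc = sqrt(0.2863844^2 + 0.72457459^2 + 0.69051092^2 + 0.30210373^2 + 0.23800875^2) = 1.1098399
U = k * uc = 2 * 1.1098399
U = 2.2197

2.2197


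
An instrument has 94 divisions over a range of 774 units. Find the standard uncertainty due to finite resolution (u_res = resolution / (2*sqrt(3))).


resolution = range / divisions
resolution = 774 / 94 = 8.2340426
u_res = resolution / (2*sqrt(3))
u_res = 8.2340426 / 3.4641016
u_res = 2.3770

2.3770


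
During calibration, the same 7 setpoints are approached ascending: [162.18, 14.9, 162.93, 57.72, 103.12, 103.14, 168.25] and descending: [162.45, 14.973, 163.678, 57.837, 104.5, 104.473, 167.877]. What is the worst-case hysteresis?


|162.18 - 162.45| = 0.2700
|14.9 - 14.973| = 0.0730
|162.93 - 163.678| = 0.7480
|57.72 - 57.837| = 0.1170
|103.12 - 104.5| = 1.3800
|103.14 - 104.473| = 1.3330
|168.25 - 167.877| = 0.3730
hysteresis = max(diffs) = 1.3800

1.3800


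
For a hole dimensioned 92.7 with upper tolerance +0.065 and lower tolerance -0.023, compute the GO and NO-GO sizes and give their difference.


GO = nominal - lower_tol (smallest hole = maximum material condition)
GO = 92.7 - 0.023 = 92.677
NO-GO = nominal + upper_tol (largest hole = least material condition)
NO-GO = 92.7 + 0.065 = 92.765
spread = NO-GO - GO = 92.765 - 92.677 = 0.0880

0.0880


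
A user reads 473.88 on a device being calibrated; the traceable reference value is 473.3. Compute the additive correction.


Correction = standard - reading
= 473.3 - 473.88
= -0.5800

-0.5800


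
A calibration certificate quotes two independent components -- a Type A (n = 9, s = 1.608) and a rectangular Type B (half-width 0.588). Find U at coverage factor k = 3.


u_A = s / sqrt(n) = 1.608 / sqrt(9) = 0.536
u_B = half_width / sqrt(3) = 0.588 / sqrt(3) = 0.33948196
uc = sqrt(u_A^2 + u_B^2) = sqrt(0.536^2 + 0.33948196^2) = 0.63446355
U = k * uc = 3 * 0.63446355
U = 1.9034

1.9034


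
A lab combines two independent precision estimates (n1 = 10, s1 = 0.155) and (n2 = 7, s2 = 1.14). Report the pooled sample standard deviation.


s_p = sqrt(((n1-1)*s1^2 + (n2-1)*s2^2) / (n1+n2-2))
numerator = (10-1)*0.155^2 + (7-1)*1.14^2 = 0.216225 + 7.7976 = 8.013825
denominator = 10 + 7 - 2 = 15
s_p^2 = 8.013825 / 15 = 0.534255
s_p = sqrt(0.534255) = 0.7309

0.7309


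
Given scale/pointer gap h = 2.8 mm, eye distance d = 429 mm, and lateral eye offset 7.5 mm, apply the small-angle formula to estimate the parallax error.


error = h * offset / d
= 2.8 * 7.5 / 429
= 0.0490

0.0490


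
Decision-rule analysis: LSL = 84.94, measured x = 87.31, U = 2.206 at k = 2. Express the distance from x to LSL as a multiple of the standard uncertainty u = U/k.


u = U / k = 2.206 / 2 = 1.103
margin = |LSL - x| = |84.94 - 87.31| = 2.37
z = margin / u = 2.37 / 1.103
z = 2.1487

2.1487


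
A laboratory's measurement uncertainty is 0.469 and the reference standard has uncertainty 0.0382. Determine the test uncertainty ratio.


TUR = u_lab / u_ref
= 0.469 / 0.0382
= 12.2775

12.2775


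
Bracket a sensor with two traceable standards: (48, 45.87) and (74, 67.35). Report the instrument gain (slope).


slope = (y2 - y1) / (x2 - x1)
= (67.35 - 45.87) / (74 - 48)
= 21.4800 / 26
= 0.8262

0.8262


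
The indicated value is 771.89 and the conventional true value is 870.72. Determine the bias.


Systematic error = measured - true
= 771.89 - 870.72
= -98.8300

-98.8300


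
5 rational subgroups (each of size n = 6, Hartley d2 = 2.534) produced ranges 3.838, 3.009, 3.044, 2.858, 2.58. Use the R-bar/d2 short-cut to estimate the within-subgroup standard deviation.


R_bar = (3.838 + 3.009 + 3.044 + 2.858 + 2.58) / 5
R_bar = 15.329 / 5 = 3.0658
sigma_hat = R_bar / d2 = 3.0658 / 2.534 = 1.2099

1.2099


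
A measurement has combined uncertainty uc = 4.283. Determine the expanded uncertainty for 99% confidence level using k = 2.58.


U = k * uc
U = 2.58 * 4.283
U = 11.0501

11.0501


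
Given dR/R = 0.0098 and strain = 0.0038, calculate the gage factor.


GF = (dR/R) / epsilon
= 0.0098 / 0.0038
= 2.5789

2.5789


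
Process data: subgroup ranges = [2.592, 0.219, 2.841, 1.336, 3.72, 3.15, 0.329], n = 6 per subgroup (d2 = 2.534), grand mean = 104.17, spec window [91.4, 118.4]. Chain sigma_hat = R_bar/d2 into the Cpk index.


R_bar = (2.592 + 0.219 + 2.841 + 1.336 + 3.72 + 3.15 + 0.329) / 7 = 2.0267143
sigma = R_bar / d2 = 2.0267143 / 2.534 = 0.79980833
Cp = (USL - LSL)/(6*sigma) = (118.4 - 91.4)/(6*0.79980833) = 5.6263
Cpu = (118.4 - 104.17)/(3*0.79980833) = 5.9306
Cpl = (104.17 - 91.4)/(3*0.79980833) = 5.3221
Cpk = min(Cpu, Cpl) = 5.3221

5.3221


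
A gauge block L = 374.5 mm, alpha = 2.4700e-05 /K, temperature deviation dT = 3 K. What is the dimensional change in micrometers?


dL = L * alpha * dT
= 374.5 * 2.4700e-05 * 3
= 0.0277505 mm
dL_um = 0.0277505 * 1000 = 27.7505 um

27.7505


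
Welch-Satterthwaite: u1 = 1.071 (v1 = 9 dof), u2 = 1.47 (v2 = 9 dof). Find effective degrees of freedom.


uc = sqrt(u1^2 + u2^2) = sqrt(1.071^2 + 1.47^2) = 1.8187746
v_eff = uc^4 / (u1^4/v1 + u2^4/v2)
= 1.8187746^4 / (1.071^4/9 + 1.47^4/9)
= 10.942474 / 0.66502132
v_eff = 16.4543

16.4543


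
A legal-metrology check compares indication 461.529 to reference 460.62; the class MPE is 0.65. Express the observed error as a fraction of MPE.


e = indication - reference = 461.529 - 460.62 = 0.9090
|e| = 0.9090
ratio = |e| / MPE = 0.9090 / 0.65
ratio = 1.3985

1.3985


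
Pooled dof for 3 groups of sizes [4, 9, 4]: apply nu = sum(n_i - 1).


nu = sum_i (n_i - 1)
nu = ((4 - 1) + (9 - 1) + (4 - 1))
nu = 3 + 8 + 3
nu = 14

14


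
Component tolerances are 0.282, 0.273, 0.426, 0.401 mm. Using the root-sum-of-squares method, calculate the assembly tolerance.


RSS = sqrt(0.282^2 + 0.273^2 + 0.426^2 + 0.401^2)
= sqrt(0.49633)
= 0.7045

0.7045


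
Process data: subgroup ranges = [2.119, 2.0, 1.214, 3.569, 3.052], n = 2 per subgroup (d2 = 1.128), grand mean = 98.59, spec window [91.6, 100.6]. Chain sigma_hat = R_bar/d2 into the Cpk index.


R_bar = (2.119 + 2.0 + 1.214 + 3.569 + 3.052) / 5 = 2.3908
sigma = R_bar / d2 = 2.3908 / 1.128 = 2.1195035
Cp = (USL - LSL)/(6*sigma) = (100.6 - 91.6)/(6*2.1195035) = 0.7077
Cpu = (100.6 - 98.59)/(3*2.1195035) = 0.3161
Cpl = (98.59 - 91.6)/(3*2.1195035) = 1.0993
Cpk = min(Cpu, Cpl) = 0.3161

0.3161


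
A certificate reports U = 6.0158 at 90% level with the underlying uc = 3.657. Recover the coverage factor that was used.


k = U / uc
k = 6.0158 / 3.657
k = 1.645

1.645


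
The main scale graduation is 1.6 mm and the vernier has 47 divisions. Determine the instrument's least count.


LC = MSD / n_div
= 1.6 / 47
= 0.0340

0.0340


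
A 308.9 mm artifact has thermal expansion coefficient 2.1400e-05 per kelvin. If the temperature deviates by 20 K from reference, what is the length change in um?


dL = L * alpha * dT
= 308.9 * 2.1400e-05 * 20
= 0.1322092 mm
dL_um = 0.1322092 * 1000 = 132.2092 um

132.2092


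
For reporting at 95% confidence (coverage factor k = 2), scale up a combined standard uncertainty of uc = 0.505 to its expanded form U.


U = k * uc
U = 2 * 0.505
U = 1.0100

1.0100


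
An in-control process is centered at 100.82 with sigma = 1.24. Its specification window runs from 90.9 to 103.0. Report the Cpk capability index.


Cpu = (USL - mean) / (3*sigma) = (103.0 - 100.82) / (3*1.24) = 0.5860
Cpl = (mean - LSL) / (3*sigma) = (100.82 - 90.9) / (3*1.24) = 2.6667
Cpk = min(Cpu, Cpl) = 0.5860

0.5860


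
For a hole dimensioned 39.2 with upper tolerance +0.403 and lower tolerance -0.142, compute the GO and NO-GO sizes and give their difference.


GO = nominal - lower_tol (smallest hole = maximum material condition)
GO = 39.2 - 0.142 = 39.058
NO-GO = nominal + upper_tol (largest hole = least material condition)
NO-GO = 39.2 + 0.403 = 39.603
spread = NO-GO - GO = 39.603 - 39.058 = 0.5450

0.5450


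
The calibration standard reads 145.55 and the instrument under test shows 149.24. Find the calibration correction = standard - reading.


Correction = standard - reading
= 145.55 - 149.24
= -3.6900

-3.6900


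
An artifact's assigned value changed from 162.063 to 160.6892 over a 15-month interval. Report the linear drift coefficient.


rate = (v2 - v1) / months
= (160.6892 - 162.063) / 15
= -1.3738 / 15
= -0.0916

-0.0916


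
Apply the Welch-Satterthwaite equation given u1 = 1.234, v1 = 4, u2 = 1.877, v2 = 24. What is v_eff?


uc = sqrt(u1^2 + u2^2) = sqrt(1.234^2 + 1.877^2) = 2.2463047
v_eff = uc^4 / (u1^4/v1 + u2^4/v2)
= 2.2463047^4 / (1.234^4/4 + 1.877^4/24)
= 25.460953 / 1.0968814
v_eff = 23.2121

23.2121


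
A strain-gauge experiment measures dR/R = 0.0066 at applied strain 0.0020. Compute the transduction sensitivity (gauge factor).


GF = (dR/R) / epsilon
= 0.0066 / 0.0020
= 3.3000

3.3000


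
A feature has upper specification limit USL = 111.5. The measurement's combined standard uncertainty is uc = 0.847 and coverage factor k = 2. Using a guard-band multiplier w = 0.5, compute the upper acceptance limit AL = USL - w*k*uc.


U = k * uc = 2 * 0.847 = 1.694
guard band g = w * U = 0.5 * 1.694 = 0.847
AL = USL - g = 111.5 - 0.847
AL = 110.6530

110.6530


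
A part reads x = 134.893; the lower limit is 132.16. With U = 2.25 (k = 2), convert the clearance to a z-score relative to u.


u = U / k = 2.25 / 2 = 1.125
margin = |LSL - x| = |132.16 - 134.893| = 2.733
z = margin / u = 2.733 / 1.125
z = 2.4293

2.4293


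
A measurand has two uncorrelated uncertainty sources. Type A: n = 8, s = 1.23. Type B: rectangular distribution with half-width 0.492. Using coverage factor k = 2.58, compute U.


u_A = s / sqrt(n) = 1.23 / sqrt(8) = 0.43487067
u_B = half_width / sqrt(3) = 0.492 / sqrt(3) = 0.28405633
uc = sqrt(u_A^2 + u_B^2) = sqrt(0.43487067^2 + 0.28405633^2) = 0.51942324
U = k * uc = 2.58 * 0.51942324
U = 1.3401

1.3401


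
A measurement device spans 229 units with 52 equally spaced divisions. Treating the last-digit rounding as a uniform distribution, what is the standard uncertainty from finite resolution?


resolution = range / divisions
resolution = 229 / 52 = 4.4038462
u_res = resolution / (2*sqrt(3))
u_res = 4.4038462 / 3.4641016
u_res = 1.2713

1.2713


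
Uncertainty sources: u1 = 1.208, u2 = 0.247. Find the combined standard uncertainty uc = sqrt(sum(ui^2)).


uc = sqrt(1.208^2 + 0.247^2)
uc = sqrt(1.520273)
uc = 1.2330

1.2330


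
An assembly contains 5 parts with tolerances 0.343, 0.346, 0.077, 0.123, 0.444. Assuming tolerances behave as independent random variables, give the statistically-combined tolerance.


RSS = sqrt(0.343^2 + 0.346^2 + 0.077^2 + 0.123^2 + 0.444^2)
= sqrt(0.455559)
= 0.6750

0.6750


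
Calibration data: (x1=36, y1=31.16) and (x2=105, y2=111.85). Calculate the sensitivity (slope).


slope = (y2 - y1) / (x2 - x1)
= (111.85 - 31.16) / (105 - 36)
= 80.6900 / 69
= 1.1694

1.1694


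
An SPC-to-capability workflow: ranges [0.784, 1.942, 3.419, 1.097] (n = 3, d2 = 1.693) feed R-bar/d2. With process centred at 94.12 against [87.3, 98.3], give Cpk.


R_bar = (0.784 + 1.942 + 3.419 + 1.097) / 4 = 1.8105
sigma = R_bar / d2 = 1.8105 / 1.693 = 1.0694034
Cp = (USL - LSL)/(6*sigma) = (98.3 - 87.3)/(6*1.0694034) = 1.7144
Cpu = (98.3 - 94.12)/(3*1.0694034) = 1.3029
Cpl = (94.12 - 87.3)/(3*1.0694034) = 2.1258
Cpk = min(Cpu, Cpl) = 1.3029

1.3029


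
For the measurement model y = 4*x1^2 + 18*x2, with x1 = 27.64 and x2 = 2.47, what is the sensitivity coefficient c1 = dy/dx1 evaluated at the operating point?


y = 4*x1^2 + 18*x2
dy/dx1 = 2*4*x1
Evaluate at x1 = 27.64: c1 = 8 * 27.64
c1 = 221.1200

221.1200


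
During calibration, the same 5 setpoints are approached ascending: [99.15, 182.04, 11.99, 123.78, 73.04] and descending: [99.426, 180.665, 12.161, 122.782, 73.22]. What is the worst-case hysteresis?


|99.15 - 99.426| = 0.2760
|182.04 - 180.665| = 1.3750
|11.99 - 12.161| = 0.1710
|123.78 - 122.782| = 0.9980
|73.04 - 73.22| = 0.1800
hysteresis = max(diffs) = 1.3750

1.3750


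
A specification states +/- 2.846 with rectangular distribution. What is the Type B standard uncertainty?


u_B = half_width / sqrt(3)
u_B = 2.846 / 1.7320508
u_B = 1.6431

1.6431


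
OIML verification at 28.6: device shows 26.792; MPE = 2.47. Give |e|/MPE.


e = indication - reference = 26.792 - 28.6 = -1.8080
|e| = 1.8080
ratio = |e| / MPE = 1.8080 / 2.47
ratio = 0.7320

0.7320


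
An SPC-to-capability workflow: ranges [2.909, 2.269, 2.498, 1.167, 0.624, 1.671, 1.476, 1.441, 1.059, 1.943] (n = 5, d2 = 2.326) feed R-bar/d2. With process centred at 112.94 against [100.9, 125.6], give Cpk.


R_bar = (2.909 + 2.269 + 2.498 + 1.167 + 0.624 + 1.671 + 1.476 + 1.441 + 1.059 + 1.943) / 10 = 1.7057
sigma = R_bar / d2 = 1.7057 / 2.326 = 0.733319
Cp = (USL - LSL)/(6*sigma) = (125.6 - 100.9)/(6*0.733319) = 5.6137
Cpu = (125.6 - 112.94)/(3*0.733319) = 5.7547
Cpl = (112.94 - 100.9)/(3*0.733319) = 5.4728
Cpk = min(Cpu, Cpl) = 5.4728

5.4728


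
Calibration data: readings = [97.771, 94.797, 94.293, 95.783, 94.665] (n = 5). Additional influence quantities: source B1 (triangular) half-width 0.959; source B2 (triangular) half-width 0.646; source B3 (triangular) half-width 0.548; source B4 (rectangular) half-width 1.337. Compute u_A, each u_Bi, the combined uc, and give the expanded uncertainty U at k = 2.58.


mean = (97.771 + 94.797 + 94.293 + 95.783 + 94.665) / 5 = 95.4618
s = sqrt(sum((x - mean)^2)/(n-1)) = 1.4034348
u_A = s / sqrt(n) = 1.4034348 / sqrt(5) = 0.62763512
u_B1 = 0.959 / sqrt(6) = 0.39151011
u_B2 = 0.646 / sqrt(6) = 0.2637284
u_B3 = 0.548 / sqrt(6) = 0.22372006
u_B4 = 1.337 / sqrt(3) = 0.77191731
uc = sqrt(0.62763512^2 + 0.39151011^2 + 0.2637284^2 + 0.22372006^2 + 0.77191731^2) = 1.123684
U = k * uc = 2.58 * 1.123684
U = 2.8991

2.8991


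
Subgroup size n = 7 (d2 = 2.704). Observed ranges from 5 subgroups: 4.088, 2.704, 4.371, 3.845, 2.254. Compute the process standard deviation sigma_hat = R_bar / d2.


R_bar = (4.088 + 2.704 + 4.371 + 3.845 + 2.254) / 5
R_bar = 17.262 / 5 = 3.4524
sigma_hat = R_bar / d2 = 3.4524 / 2.704 = 1.2768

1.2768


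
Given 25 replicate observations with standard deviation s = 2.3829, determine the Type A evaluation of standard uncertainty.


u_A = s / sqrt(n)
u_A = 2.3829 / sqrt(25)
u_A = 2.3829 / 5
u_A = 0.4766

0.4766


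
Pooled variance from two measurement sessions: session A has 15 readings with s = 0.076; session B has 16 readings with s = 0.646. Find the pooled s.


s_p = sqrt(((n1-1)*s1^2 + (n2-1)*s2^2) / (n1+n2-2))
numerator = (15-1)*0.076^2 + (16-1)*0.646^2 = 0.080864 + 6.25974 = 6.340604
denominator = 15 + 16 - 2 = 29
s_p^2 = 6.340604 / 29 = 0.21864152
s_p = sqrt(0.21864152) = 0.4676

0.4676


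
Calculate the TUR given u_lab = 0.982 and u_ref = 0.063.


TUR = u_lab / u_ref
= 0.982 / 0.063
= 15.5873

15.5873


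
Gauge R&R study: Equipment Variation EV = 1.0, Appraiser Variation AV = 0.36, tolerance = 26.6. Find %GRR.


GRR = sqrt(EV^2 + AV^2) = sqrt(1.0^2 + 0.36^2) = 1.0628264
%GRR = GRR / tol * 100 = 1.0628264 / 26.6 * 100
%GRR = 3.9956

3.9956


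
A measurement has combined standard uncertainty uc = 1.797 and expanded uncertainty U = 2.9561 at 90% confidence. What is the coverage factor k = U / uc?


k = U / uc
k = 2.9561 / 1.797
k = 1.645

1.645


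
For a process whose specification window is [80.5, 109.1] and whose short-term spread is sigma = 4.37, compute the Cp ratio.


Cp = (USL - LSL) / (6 * sigma)
= (109.1 - 80.5) / (6 * 4.37)
= 28.6000 / 26.2200
= 1.0908

1.0908


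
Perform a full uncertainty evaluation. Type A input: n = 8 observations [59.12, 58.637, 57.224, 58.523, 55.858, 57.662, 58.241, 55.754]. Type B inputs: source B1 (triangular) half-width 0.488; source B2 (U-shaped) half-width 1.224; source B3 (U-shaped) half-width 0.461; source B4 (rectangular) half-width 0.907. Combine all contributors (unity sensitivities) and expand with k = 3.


mean = (59.12 + 58.637 + 57.224 + 58.523 + 55.858 + 57.662 + 58.241 + 55.754) / 8 = 57.627375
s = sqrt(sum((x - mean)^2)/(n-1)) = 1.2666087
u_A = s / sqrt(n) = 1.2666087 / sqrt(8) = 0.4478138
u_B1 = 0.488 / sqrt(6) = 0.19922517
u_B2 = 1.224 / sqrt(2) = 0.8654987
u_B3 = 0.461 / sqrt(2) = 0.32597623
u_B4 = 0.907 / sqrt(3) = 0.52365669
uc = sqrt(0.4478138^2 + 0.19922517^2 + 0.8654987^2 + 0.32597623^2 + 0.52365669^2) = 1.1703814
U = k * uc = 3 * 1.1703814
U = 3.5111

3.5111


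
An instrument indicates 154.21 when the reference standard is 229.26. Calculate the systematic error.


Systematic error = measured - true
= 154.21 - 229.26
= -75.0500

-75.0500


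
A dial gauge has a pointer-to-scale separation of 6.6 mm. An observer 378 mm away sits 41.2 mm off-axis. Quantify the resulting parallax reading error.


error = h * offset / d
= 6.6 * 41.2 / 378
= 0.7194

0.7194


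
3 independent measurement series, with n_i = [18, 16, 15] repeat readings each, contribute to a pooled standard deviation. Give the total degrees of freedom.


nu = sum_i (n_i - 1)
nu = ((18 - 1) + (16 - 1) + (15 - 1))
nu = 17 + 15 + 14
nu = 46

46


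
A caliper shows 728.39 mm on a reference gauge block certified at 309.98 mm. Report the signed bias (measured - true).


Systematic error = measured - true
= 728.39 - 309.98
= 418.4100

418.4100


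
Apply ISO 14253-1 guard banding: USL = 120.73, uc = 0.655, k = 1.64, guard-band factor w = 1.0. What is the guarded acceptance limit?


U = k * uc = 1.64 * 0.655 = 1.0742
guard band g = w * U = 1.0 * 1.0742 = 1.0742
AL = USL - g = 120.73 - 1.0742
AL = 119.6558

119.6558


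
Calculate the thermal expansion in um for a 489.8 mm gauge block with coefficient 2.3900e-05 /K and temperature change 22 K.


dL = L * alpha * dT
= 489.8 * 2.3900e-05 * 22
= 0.2575368 mm
dL_um = 0.2575368 * 1000 = 257.5368 um

257.5368


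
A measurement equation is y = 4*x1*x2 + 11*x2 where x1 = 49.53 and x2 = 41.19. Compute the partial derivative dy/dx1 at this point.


y = 4*x1*x2 + 11*x2
dy/dx1 = 4*x2
Evaluate at x2 = 41.19: c1 = 4 * 41.19
c1 = 164.7600

164.7600


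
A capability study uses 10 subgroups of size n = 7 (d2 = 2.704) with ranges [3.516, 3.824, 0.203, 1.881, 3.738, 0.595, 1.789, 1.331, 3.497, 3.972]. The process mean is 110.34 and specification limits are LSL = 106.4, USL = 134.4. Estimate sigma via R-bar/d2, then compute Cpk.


R_bar = (3.516 + 3.824 + 0.203 + 1.881 + 3.738 + 0.595 + 1.789 + 1.331 + 3.497 + 3.972) / 10 = 2.4346
sigma = R_bar / d2 = 2.4346 / 2.704 = 0.90036982
Cp = (USL - LSL)/(6*sigma) = (134.4 - 106.4)/(6*0.90036982) = 5.1831
Cpu = (134.4 - 110.34)/(3*0.90036982) = 8.9075
Cpl = (110.34 - 106.4)/(3*0.90036982) = 1.4587
Cpk = min(Cpu, Cpl) = 1.4587

1.4587


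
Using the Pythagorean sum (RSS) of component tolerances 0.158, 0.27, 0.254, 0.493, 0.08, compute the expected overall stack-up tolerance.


RSS = sqrt(0.158^2 + 0.27^2 + 0.254^2 + 0.493^2 + 0.08^2)
= sqrt(0.411829)
= 0.6417

0.6417


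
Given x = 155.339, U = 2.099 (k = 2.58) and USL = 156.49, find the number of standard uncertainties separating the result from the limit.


u = U / k = 2.099 / 2.58 = 0.81356589
margin = |USL - x| = |156.49 - 155.339| = 1.151
z = margin / u = 1.151 / 0.81356589
z = 1.4148

1.4148


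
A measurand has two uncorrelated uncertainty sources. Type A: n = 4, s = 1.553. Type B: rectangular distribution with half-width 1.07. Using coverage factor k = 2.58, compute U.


u_A = s / sqrt(n) = 1.553 / sqrt(4) = 0.7765
u_B = half_width / sqrt(3) = 1.07 / sqrt(3) = 0.61776479
uc = sqrt(u_A^2 + u_B^2) = sqrt(0.7765^2 + 0.61776479^2) = 0.99226286
U = k * uc = 2.58 * 0.99226286
U = 2.5600

2.5600


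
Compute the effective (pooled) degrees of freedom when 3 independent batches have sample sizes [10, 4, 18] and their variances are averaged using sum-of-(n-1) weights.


nu = sum_i (n_i - 1)
nu = ((10 - 1) + (4 - 1) + (18 - 1))
nu = 9 + 3 + 17
nu = 29

29


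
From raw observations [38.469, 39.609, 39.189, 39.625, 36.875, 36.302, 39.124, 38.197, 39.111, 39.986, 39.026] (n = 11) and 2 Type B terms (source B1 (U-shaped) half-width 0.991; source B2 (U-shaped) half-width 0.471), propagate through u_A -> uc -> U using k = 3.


mean = (38.469 + 39.609 + 39.189 + 39.625 + 36.875 + 36.302 + 39.124 + 38.197 + 39.111 + 39.986 + 39.026) / 11 = 38.683
s = sqrt(sum((x - mean)^2)/(n-1)) = 1.1581889
u_A = s / sqrt(n) = 1.1581889 / sqrt(11) = 0.34920709
u_B1 = 0.991 / sqrt(2) = 0.70074282
u_B2 = 0.471 / sqrt(2) = 0.33304729
uc = sqrt(0.34920709^2 + 0.70074282^2 + 0.33304729^2) = 0.850827
U = k * uc = 3 * 0.850827
U = 2.5525

2.5525


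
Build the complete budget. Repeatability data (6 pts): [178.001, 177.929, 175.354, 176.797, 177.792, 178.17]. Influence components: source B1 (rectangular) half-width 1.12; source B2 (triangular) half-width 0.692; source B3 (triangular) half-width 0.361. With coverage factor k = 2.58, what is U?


mean = (178.001 + 177.929 + 175.354 + 176.797 + 177.792 + 178.17) / 6 = 177.3405
s = sqrt(sum((x - mean)^2)/(n-1)) = 1.0877582
u_A = s / sqrt(n) = 1.0877582 / sqrt(6) = 0.44407543
u_B1 = 1.12 / sqrt(3) = 0.6466323
u_B2 = 0.692 / sqrt(6) = 0.28250782
u_B3 = 0.361 / sqrt(6) = 0.14737763
uc = sqrt(0.44407543^2 + 0.6466323^2 + 0.28250782^2 + 0.14737763^2) = 0.84668008
U = k * uc = 2.58 * 0.84668008
U = 2.1844

2.1844


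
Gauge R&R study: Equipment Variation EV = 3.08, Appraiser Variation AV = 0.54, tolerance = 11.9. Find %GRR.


GRR = sqrt(EV^2 + AV^2) = sqrt(3.08^2 + 0.54^2) = 3.1269794
%GRR = GRR / tol * 100 = 3.1269794 / 11.9 * 100
%GRR = 26.2771

26.2771


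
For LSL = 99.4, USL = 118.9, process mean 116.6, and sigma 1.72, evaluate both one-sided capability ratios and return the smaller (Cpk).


Cpu = (USL - mean) / (3*sigma) = (118.9 - 116.6) / (3*1.72) = 0.4457
Cpl = (mean - LSL) / (3*sigma) = (116.6 - 99.4) / (3*1.72) = 3.3333
Cpk = min(Cpu, Cpl) = 0.4457

0.4457


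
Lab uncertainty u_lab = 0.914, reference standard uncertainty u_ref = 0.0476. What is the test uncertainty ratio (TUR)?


TUR = u_lab / u_ref
= 0.914 / 0.0476
= 19.2017

19.2017


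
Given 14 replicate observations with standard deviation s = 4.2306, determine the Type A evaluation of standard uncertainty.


u_A = s / sqrt(n)
u_A = 4.2306 / sqrt(14)
u_A = 4.2306 / 3.7416574
u_A = 1.1307

1.1307


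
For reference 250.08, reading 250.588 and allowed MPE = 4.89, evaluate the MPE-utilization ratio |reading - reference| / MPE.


e = indication - reference = 250.588 - 250.08 = 0.5080
|e| = 0.5080
ratio = |e| / MPE = 0.5080 / 4.89
ratio = 0.1039

0.1039


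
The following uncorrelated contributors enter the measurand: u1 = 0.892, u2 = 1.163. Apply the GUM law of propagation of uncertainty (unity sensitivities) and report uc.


uc = sqrt(0.892^2 + 1.163^2)
uc = sqrt(2.148233)
uc = 1.4657

1.4657


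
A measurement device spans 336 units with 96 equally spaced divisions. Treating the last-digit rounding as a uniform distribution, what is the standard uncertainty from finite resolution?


resolution = range / divisions
resolution = 336 / 96 = 3.5
u_res = resolution / (2*sqrt(3))
u_res = 3.5 / 3.4641016
u_res = 1.0104

1.0104


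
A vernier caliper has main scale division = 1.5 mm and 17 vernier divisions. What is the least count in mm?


LC = MSD / n_div
= 1.5 / 17
= 0.0882

0.0882


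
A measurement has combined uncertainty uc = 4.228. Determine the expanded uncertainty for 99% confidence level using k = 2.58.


U = k * uc
U = 2.58 * 4.228
U = 10.9082

10.9082


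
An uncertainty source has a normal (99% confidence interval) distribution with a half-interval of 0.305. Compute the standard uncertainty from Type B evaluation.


u_B = half_width / 2.576
u_B = 0.305 / 2.576
u_B = 0.1184

0.1184


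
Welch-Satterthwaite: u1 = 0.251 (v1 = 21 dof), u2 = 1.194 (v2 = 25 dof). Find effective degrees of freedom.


uc = sqrt(u1^2 + u2^2) = sqrt(0.251^2 + 1.194^2) = 1.2200971
v_eff = uc^4 / (u1^4/v1 + u2^4/v2)
= 1.2200971^4 / (0.251^4/21 + 1.194^4/25)
= 2.2160399 / 0.081486526
v_eff = 27.1952

27.1952


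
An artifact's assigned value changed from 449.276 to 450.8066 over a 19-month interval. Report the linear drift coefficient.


rate = (v2 - v1) / months
= (450.8066 - 449.276) / 19
= 1.5306 / 19
= 0.0806

0.0806


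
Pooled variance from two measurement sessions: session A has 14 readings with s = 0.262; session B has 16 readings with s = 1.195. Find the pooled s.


s_p = sqrt(((n1-1)*s1^2 + (n2-1)*s2^2) / (n1+n2-2))
numerator = (14-1)*0.262^2 + (16-1)*1.195^2 = 0.892372 + 21.420375 = 22.312747
denominator = 14 + 16 - 2 = 28
s_p^2 = 22.312747 / 28 = 0.79688382
s_p = sqrt(0.79688382) = 0.8927

0.8927


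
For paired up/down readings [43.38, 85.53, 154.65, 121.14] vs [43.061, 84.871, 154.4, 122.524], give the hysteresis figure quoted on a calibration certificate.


|43.38 - 43.061| = 0.3190
|85.53 - 84.871| = 0.6590
|154.65 - 154.4| = 0.2500
|121.14 - 122.524| = 1.3840
hysteresis = max(diffs) = 1.3840

1.3840


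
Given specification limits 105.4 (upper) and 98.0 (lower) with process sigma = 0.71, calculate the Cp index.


Cp = (USL - LSL) / (6 * sigma)
= (105.4 - 98.0) / (6 * 0.71)
= 7.4000 / 4.2600
= 1.7371

1.7371


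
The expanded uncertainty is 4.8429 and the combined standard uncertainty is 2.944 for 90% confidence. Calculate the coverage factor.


k = U / uc
k = 4.8429 / 2.944
k = 1.645

1.645


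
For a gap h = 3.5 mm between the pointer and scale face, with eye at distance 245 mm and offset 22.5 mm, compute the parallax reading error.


error = h * offset / d
= 3.5 * 22.5 / 245
= 0.3214

0.3214


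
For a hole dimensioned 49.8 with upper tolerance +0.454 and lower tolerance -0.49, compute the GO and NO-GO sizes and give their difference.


GO = nominal - lower_tol (smallest hole = maximum material condition)
GO = 49.8 - 0.49 = 49.31
NO-GO = nominal + upper_tol (largest hole = least material condition)
NO-GO = 49.8 + 0.454 = 50.254
spread = NO-GO - GO = 50.254 - 49.31 = 0.9440

0.9440


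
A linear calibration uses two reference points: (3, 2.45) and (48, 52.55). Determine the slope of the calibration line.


slope = (y2 - y1) / (x2 - x1)
= (52.55 - 2.45) / (48 - 3)
= 50.1000 / 45
= 1.1133

1.1133


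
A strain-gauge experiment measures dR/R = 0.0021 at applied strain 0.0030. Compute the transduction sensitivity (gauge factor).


GF = (dR/R) / epsilon
= 0.0021 / 0.0030
= 0.7000

0.7000


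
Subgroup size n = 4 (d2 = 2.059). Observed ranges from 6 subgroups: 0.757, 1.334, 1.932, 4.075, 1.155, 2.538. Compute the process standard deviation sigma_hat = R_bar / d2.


R_bar = (0.757 + 1.334 + 1.932 + 4.075 + 1.155 + 2.538) / 6
R_bar = 11.791 / 6 = 1.9651667
sigma_hat = R_bar / d2 = 1.9651667 / 2.059 = 0.9544

0.9544
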